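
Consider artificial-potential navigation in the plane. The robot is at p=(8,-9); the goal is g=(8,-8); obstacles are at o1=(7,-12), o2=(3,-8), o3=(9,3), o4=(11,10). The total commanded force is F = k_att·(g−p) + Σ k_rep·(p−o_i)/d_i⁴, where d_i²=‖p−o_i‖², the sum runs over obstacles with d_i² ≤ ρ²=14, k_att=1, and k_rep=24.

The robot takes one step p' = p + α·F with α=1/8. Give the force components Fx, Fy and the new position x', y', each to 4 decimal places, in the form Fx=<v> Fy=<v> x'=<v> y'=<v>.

Fx=0.2400 Fy=1.7200 x'=8.0300 y'=-8.7850

F_att = 1·(g−p) = 1·(0,1) = (0.0000,1.0000)
o1: d²=10 ≤ ρ²=14; F_rep = 24·(1,3)/10² = (0.2400,0.7200)
o2: d²=26 > ρ²=14 → inactive
o3: d²=145 > ρ²=14 → inactive
o4: d²=370 > ρ²=14 → inactive
F = F_att + ΣF_rep = (0.2400,1.7200)
p' = p + 1/8·F = (8.0300,-8.7850)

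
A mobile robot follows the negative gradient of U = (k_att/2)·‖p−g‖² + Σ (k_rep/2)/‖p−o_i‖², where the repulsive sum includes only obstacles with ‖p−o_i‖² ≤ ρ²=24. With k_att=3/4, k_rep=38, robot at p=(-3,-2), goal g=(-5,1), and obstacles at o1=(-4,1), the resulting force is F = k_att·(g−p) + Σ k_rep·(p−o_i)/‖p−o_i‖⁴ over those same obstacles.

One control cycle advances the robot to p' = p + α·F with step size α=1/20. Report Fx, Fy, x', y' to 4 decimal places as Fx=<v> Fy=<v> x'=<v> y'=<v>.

F_att = 3/4·(g−p) = 3/4·(-2,3) = (-1.5000,2.2500)
o1: d²=10 ≤ ρ²=24; F_rep = 38·(1,-3)/10² = (0.3800,-1.1400)
F = F_att + ΣF_rep = (-1.1200,1.1100)
p' = p + 1/20·F = (-3.0560,-1.9445)

Fx=-1.1200 Fy=1.1100 x'=-3.0560 y'=-1.9445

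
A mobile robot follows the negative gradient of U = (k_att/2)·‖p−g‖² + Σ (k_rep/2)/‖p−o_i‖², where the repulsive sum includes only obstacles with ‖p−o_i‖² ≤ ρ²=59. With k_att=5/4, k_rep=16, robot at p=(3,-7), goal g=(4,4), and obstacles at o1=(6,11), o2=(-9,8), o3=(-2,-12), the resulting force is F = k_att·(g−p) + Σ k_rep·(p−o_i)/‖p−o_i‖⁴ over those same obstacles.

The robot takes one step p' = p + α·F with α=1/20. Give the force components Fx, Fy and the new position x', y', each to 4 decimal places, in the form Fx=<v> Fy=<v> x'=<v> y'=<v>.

F_att = 5/4·(g−p) = 5/4·(1,11) = (1.2500,13.7500)
o1: d²=333 > ρ²=59 → inactive
o2: d²=369 > ρ²=59 → inactive
o3: d²=50 ≤ ρ²=59; F_rep = 16·(5,5)/50² = (0.0320,0.0320)
F = F_att + ΣF_rep = (1.2820,13.7820)
p' = p + 1/20·F = (3.0641,-6.3109)

Fx=1.2820 Fy=13.7820 x'=3.0641 y'=-6.3109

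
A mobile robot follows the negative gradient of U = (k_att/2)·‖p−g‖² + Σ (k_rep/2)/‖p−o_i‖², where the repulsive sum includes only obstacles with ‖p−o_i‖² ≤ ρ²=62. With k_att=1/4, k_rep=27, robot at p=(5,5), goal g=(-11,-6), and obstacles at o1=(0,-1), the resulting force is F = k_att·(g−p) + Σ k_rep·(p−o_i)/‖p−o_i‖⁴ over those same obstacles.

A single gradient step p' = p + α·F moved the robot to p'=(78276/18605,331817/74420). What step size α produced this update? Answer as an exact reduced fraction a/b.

α = 1/5

F_att = 1/4·(g−p) = 1/4·(-16,-11) = (-4.0000,-2.7500)
o1: d²=61 ≤ ρ²=62; F_rep = 27·(5,6)/61² = (0.0363,0.0435)
F = F_att + ΣF_rep = (-3.9637,-2.7065)
Δp = p'−p = (-0.7927,-0.5413); α = Δx/Fx = (-14749/18605) / (-14749/3721) = 1/5
check: Δy/Fy = (-40283/74420) / (-40283/14884) = 1/5 ✓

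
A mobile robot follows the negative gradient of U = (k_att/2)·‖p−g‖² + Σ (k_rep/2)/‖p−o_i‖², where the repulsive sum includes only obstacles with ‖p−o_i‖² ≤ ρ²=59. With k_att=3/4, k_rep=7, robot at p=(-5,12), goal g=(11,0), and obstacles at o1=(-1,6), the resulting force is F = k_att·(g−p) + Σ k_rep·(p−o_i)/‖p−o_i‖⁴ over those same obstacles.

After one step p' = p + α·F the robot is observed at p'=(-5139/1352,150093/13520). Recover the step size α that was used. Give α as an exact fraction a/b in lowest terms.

α = 1/10

F_att = 3/4·(g−p) = 3/4·(16,-12) = (12.0000,-9.0000)
o1: d²=52 ≤ ρ²=59; F_rep = 7·(-4,6)/52² = (-0.0104,0.0155)
F = F_att + ΣF_rep = (11.9896,-8.9845)
Δp = p'−p = (1.1990,-0.8984); α = Δx/Fx = (1621/1352) / (8105/676) = 1/10
check: Δy/Fy = (-12147/13520) / (-12147/1352) = 1/10 ✓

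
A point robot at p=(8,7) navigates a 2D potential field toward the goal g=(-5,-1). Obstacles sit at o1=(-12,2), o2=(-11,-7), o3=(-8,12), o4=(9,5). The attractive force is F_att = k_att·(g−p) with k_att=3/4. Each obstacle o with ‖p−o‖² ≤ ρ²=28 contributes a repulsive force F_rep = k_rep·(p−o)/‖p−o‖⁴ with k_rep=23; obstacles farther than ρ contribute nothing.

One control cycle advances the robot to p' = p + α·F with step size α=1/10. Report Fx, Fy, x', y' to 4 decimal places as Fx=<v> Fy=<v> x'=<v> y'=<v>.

F_att = 3/4·(g−p) = 3/4·(-13,-8) = (-9.7500,-6.0000)
o1: d²=425 > ρ²=28 → inactive
o2: d²=557 > ρ²=28 → inactive
o3: d²=281 > ρ²=28 → inactive
o4: d²=5 ≤ ρ²=28; F_rep = 23·(-1,2)/5² = (-0.9200,1.8400)
F = F_att + ΣF_rep = (-10.6700,-4.1600)
p' = p + 1/10·F = (6.9330,6.5840)

Fx=-10.6700 Fy=-4.1600 x'=6.9330 y'=6.5840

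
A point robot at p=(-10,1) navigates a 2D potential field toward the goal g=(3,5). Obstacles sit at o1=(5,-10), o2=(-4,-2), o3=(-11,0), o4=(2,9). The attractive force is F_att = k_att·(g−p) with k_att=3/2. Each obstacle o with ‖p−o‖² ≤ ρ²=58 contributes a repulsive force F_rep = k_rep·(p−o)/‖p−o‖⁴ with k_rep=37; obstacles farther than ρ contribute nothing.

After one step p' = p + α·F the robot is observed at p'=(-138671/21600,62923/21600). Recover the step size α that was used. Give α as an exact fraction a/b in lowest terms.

α = 1/8

F_att = 3/2·(g−p) = 3/2·(13,4) = (19.5000,6.0000)
o1: d²=346 > ρ²=58 → inactive
o2: d²=45 ≤ ρ²=58; F_rep = 37·(-6,3)/45² = (-0.1096,0.0548)
o3: d²=2 ≤ ρ²=58; F_rep = 37·(1,1)/2² = (9.2500,9.2500)
o4: d²=208 > ρ²=58 → inactive
F = F_att + ΣF_rep = (28.6404,15.3048)
Δp = p'−p = (3.5800,1.9131); α = Δx/Fx = (77329/21600) / (77329/2700) = 1/8
check: Δy/Fy = (41323/21600) / (41323/2700) = 1/8 ✓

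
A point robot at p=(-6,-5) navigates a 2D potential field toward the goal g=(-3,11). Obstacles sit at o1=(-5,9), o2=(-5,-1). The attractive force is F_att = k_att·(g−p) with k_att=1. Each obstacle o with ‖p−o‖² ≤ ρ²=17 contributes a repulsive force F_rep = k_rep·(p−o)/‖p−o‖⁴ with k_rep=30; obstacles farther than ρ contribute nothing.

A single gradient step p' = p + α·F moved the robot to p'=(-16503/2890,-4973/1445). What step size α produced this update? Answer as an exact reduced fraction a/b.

F_att = 1·(g−p) = 1·(3,16) = (3.0000,16.0000)
o1: d²=197 > ρ²=17 → inactive
o2: d²=17 ≤ ρ²=17; F_rep = 30·(-1,-4)/17² = (-0.1038,-0.4152)
F = F_att + ΣF_rep = (2.8962,15.5848)
Δp = p'−p = (0.2896,1.5585); α = Δx/Fx = (837/2890) / (837/289) = 1/10
check: Δy/Fy = (2252/1445) / (4504/289) = 1/10 ✓

α = 1/10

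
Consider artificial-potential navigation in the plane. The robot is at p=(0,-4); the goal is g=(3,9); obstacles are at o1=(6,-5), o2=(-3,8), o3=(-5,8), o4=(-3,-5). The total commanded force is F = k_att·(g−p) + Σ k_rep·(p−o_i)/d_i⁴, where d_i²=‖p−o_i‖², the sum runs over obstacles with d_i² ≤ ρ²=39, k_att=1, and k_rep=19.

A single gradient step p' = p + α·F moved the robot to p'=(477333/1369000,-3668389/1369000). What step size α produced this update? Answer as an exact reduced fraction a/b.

α = 1/10

F_att = 1·(g−p) = 1·(3,13) = (3.0000,13.0000)
o1: d²=37 ≤ ρ²=39; F_rep = 19·(-6,1)/37² = (-0.0833,0.0139)
o2: d²=153 > ρ²=39 → inactive
o3: d²=169 > ρ²=39 → inactive
o4: d²=10 ≤ ρ²=39; F_rep = 19·(3,1)/10² = (0.5700,0.1900)
F = F_att + ΣF_rep = (3.4867,13.2039)
Δp = p'−p = (0.3487,1.3204); α = Δx/Fx = (477333/1369000) / (477333/136900) = 1/10
check: Δy/Fy = (1807611/1369000) / (1807611/136900) = 1/10 ✓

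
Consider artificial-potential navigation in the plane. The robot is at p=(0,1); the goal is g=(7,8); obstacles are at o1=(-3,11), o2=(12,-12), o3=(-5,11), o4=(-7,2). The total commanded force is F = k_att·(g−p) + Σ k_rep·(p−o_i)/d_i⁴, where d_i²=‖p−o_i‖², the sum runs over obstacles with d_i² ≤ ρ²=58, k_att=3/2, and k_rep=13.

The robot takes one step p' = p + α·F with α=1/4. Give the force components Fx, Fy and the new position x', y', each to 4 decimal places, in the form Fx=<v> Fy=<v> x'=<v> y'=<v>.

Fx=10.5364 Fy=10.4948 x'=2.6341 y'=3.6237

F_att = 3/2·(g−p) = 3/2·(7,7) = (10.5000,10.5000)
o1: d²=109 > ρ²=58 → inactive
o2: d²=313 > ρ²=58 → inactive
o3: d²=125 > ρ²=58 → inactive
o4: d²=50 ≤ ρ²=58; F_rep = 13·(7,-1)/50² = (0.0364,-0.0052)
F = F_att + ΣF_rep = (10.5364,10.4948)
p' = p + 1/4·F = (2.6341,3.6237)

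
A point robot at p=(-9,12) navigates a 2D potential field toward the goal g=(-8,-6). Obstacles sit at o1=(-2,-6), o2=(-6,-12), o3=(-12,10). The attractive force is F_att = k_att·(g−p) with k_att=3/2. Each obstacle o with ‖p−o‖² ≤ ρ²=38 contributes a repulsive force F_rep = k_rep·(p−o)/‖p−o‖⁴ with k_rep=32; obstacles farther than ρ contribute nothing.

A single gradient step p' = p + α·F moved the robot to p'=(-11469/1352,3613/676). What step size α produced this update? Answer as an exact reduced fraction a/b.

α = 1/4

F_att = 3/2·(g−p) = 3/2·(1,-18) = (1.5000,-27.0000)
o1: d²=373 > ρ²=38 → inactive
o2: d²=585 > ρ²=38 → inactive
o3: d²=13 ≤ ρ²=38; F_rep = 32·(3,2)/13² = (0.5680,0.3787)
F = F_att + ΣF_rep = (2.0680,-26.6213)
Δp = p'−p = (0.5170,-6.6553); α = Δx/Fx = (699/1352) / (699/338) = 1/4
check: Δy/Fy = (-4499/676) / (-4499/169) = 1/4 ✓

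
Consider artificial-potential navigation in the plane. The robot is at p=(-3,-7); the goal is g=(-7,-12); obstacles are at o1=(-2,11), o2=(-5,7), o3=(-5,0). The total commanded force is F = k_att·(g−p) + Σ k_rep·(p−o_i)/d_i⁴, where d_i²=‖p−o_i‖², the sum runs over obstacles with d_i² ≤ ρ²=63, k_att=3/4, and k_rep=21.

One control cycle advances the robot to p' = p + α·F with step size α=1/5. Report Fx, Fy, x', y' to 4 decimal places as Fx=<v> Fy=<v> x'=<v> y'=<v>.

Fx=-2.9850 Fy=-3.8023 x'=-3.5970 y'=-7.7605

F_att = 3/4·(g−p) = 3/4·(-4,-5) = (-3.0000,-3.7500)
o1: d²=325 > ρ²=63 → inactive
o2: d²=200 > ρ²=63 → inactive
o3: d²=53 ≤ ρ²=63; F_rep = 21·(2,-7)/53² = (0.0150,-0.0523)
F = F_att + ΣF_rep = (-2.9850,-3.8023)
p' = p + 1/5·F = (-3.5970,-7.7605)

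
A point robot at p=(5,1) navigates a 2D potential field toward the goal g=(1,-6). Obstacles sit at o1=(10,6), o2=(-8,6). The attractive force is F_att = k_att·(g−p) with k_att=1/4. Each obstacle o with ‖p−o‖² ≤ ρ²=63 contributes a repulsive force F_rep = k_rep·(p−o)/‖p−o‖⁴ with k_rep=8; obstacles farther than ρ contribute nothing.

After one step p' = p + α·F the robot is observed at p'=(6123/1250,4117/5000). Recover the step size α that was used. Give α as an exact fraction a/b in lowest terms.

α = 1/10

F_att = 1/4·(g−p) = 1/4·(-4,-7) = (-1.0000,-1.7500)
o1: d²=50 ≤ ρ²=63; F_rep = 8·(-5,-5)/50² = (-0.0160,-0.0160)
o2: d²=194 > ρ²=63 → inactive
F = F_att + ΣF_rep = (-1.0160,-1.7660)
Δp = p'−p = (-0.1016,-0.1766); α = Δx/Fx = (-127/1250) / (-127/125) = 1/10
check: Δy/Fy = (-883/5000) / (-883/500) = 1/10 ✓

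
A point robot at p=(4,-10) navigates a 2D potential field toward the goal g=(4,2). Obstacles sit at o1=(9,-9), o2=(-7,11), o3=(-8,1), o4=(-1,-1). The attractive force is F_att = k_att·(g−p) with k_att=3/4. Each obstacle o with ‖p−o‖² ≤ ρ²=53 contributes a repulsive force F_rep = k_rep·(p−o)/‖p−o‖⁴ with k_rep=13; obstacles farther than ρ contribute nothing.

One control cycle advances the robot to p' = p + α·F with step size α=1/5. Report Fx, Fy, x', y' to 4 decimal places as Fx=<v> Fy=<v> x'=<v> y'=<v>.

F_att = 3/4·(g−p) = 3/4·(0,12) = (0.0000,9.0000)
o1: d²=26 ≤ ρ²=53; F_rep = 13·(-5,-1)/26² = (-0.0962,-0.0192)
o2: d²=562 > ρ²=53 → inactive
o3: d²=265 > ρ²=53 → inactive
o4: d²=106 > ρ²=53 → inactive
F = F_att + ΣF_rep = (-0.0962,8.9808)
p' = p + 1/5·F = (3.9808,-8.2038)

Fx=-0.0962 Fy=8.9808 x'=3.9808 y'=-8.2038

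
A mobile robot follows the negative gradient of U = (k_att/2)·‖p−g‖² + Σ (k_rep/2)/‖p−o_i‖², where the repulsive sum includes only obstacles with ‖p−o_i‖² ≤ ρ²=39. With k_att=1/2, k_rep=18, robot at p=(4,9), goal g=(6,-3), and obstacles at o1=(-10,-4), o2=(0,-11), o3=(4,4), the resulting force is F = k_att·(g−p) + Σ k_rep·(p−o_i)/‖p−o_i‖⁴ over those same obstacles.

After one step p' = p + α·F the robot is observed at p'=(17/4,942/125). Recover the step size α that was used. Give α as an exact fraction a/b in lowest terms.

α = 1/4

F_att = 1/2·(g−p) = 1/2·(2,-12) = (1.0000,-6.0000)
o1: d²=365 > ρ²=39 → inactive
o2: d²=416 > ρ²=39 → inactive
o3: d²=25 ≤ ρ²=39; F_rep = 18·(0,5)/25² = (0.0000,0.1440)
F = F_att + ΣF_rep = (1.0000,-5.8560)
Δp = p'−p = (0.2500,-1.4640); α = Δx/Fx = (1/4) / (1) = 1/4
check: Δy/Fy = (-183/125) / (-732/125) = 1/4 ✓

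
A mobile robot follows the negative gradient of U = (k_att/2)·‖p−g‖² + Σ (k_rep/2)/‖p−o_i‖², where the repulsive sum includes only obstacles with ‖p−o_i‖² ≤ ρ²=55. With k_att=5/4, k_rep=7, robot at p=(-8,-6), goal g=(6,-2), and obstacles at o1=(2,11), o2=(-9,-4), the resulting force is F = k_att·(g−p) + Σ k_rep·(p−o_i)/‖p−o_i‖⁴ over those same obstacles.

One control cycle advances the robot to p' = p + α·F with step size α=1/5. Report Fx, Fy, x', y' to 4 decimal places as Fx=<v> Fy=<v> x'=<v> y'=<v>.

Fx=17.7800 Fy=4.4400 x'=-4.4440 y'=-5.1120

F_att = 5/4·(g−p) = 5/4·(14,4) = (17.5000,5.0000)
o1: d²=389 > ρ²=55 → inactive
o2: d²=5 ≤ ρ²=55; F_rep = 7·(1,-2)/5² = (0.2800,-0.5600)
F = F_att + ΣF_rep = (17.7800,4.4400)
p' = p + 1/5·F = (-4.4440,-5.1120)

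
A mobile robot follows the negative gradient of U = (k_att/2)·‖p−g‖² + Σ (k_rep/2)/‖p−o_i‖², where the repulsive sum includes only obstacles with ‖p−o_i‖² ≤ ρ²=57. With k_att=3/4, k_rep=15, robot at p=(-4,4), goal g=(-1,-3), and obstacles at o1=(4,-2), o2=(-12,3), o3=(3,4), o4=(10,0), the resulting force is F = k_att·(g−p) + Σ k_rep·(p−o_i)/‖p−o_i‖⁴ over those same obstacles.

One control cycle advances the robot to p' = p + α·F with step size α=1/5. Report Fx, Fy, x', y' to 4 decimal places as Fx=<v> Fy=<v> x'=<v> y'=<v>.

F_att = 3/4·(g−p) = 3/4·(3,-7) = (2.2500,-5.2500)
o1: d²=100 > ρ²=57 → inactive
o2: d²=65 > ρ²=57 → inactive
o3: d²=49 ≤ ρ²=57; F_rep = 15·(-7,0)/49² = (-0.0437,0.0000)
o4: d²=212 > ρ²=57 → inactive
F = F_att + ΣF_rep = (2.2063,-5.2500)
p' = p + 1/5·F = (-3.5587,2.9500)

Fx=2.2063 Fy=-5.2500 x'=-3.5587 y'=2.9500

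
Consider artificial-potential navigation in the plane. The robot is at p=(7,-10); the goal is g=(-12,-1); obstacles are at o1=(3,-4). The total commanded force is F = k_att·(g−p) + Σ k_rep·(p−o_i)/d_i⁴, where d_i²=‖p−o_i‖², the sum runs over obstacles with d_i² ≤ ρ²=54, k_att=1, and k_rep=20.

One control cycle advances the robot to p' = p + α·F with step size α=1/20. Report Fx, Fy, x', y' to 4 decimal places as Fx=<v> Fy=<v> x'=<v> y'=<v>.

Fx=-18.9704 Fy=8.9556 x'=6.0515 y'=-9.5522

F_att = 1·(g−p) = 1·(-19,9) = (-19.0000,9.0000)
o1: d²=52 ≤ ρ²=54; F_rep = 20·(4,-6)/52² = (0.0296,-0.0444)
F = F_att + ΣF_rep = (-18.9704,8.9556)
p' = p + 1/20·F = (6.0515,-9.5522)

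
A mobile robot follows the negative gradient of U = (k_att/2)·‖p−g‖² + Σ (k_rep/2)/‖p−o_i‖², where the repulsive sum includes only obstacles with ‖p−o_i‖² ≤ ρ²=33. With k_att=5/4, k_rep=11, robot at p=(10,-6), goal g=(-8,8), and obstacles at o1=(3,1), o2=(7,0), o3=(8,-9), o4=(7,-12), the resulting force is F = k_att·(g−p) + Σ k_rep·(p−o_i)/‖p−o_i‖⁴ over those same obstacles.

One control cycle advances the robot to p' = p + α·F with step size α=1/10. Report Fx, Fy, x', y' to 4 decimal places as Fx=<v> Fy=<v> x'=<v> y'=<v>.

Fx=-22.3698 Fy=17.6953 x'=7.7630 y'=-4.2305

F_att = 5/4·(g−p) = 5/4·(-18,14) = (-22.5000,17.5000)
o1: d²=98 > ρ²=33 → inactive
o2: d²=45 > ρ²=33 → inactive
o3: d²=13 ≤ ρ²=33; F_rep = 11·(2,3)/13² = (0.1302,0.1953)
o4: d²=45 > ρ²=33 → inactive
F = F_att + ΣF_rep = (-22.3698,17.6953)
p' = p + 1/10·F = (7.7630,-4.2305)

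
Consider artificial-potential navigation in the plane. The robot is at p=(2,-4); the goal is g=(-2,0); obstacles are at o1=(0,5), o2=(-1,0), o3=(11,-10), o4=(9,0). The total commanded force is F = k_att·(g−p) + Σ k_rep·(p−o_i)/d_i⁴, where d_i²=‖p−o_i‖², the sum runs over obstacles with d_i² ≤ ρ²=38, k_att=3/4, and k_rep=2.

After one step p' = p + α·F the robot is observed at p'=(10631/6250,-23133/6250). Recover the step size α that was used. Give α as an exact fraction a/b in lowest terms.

α = 1/10

F_att = 3/4·(g−p) = 3/4·(-4,4) = (-3.0000,3.0000)
o1: d²=85 > ρ²=38 → inactive
o2: d²=25 ≤ ρ²=38; F_rep = 2·(3,-4)/25² = (0.0096,-0.0128)
o3: d²=117 > ρ²=38 → inactive
o4: d²=65 > ρ²=38 → inactive
F = F_att + ΣF_rep = (-2.9904,2.9872)
Δp = p'−p = (-0.2990,0.2987); α = Δx/Fx = (-1869/6250) / (-1869/625) = 1/10
check: Δy/Fy = (1867/6250) / (1867/625) = 1/10 ✓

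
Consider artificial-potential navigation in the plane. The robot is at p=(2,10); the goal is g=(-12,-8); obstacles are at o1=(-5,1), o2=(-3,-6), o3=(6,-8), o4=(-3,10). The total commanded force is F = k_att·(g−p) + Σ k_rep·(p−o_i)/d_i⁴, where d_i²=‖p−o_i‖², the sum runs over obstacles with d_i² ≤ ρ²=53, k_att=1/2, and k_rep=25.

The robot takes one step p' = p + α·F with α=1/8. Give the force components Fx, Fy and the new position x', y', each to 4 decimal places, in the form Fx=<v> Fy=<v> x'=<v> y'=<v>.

Fx=-6.8000 Fy=-9.0000 x'=1.1500 y'=8.8750

F_att = 1/2·(g−p) = 1/2·(-14,-18) = (-7.0000,-9.0000)
o1: d²=130 > ρ²=53 → inactive
o2: d²=281 > ρ²=53 → inactive
o3: d²=340 > ρ²=53 → inactive
o4: d²=25 ≤ ρ²=53; F_rep = 25·(5,0)/25² = (0.2000,0.0000)
F = F_att + ΣF_rep = (-6.8000,-9.0000)
p' = p + 1/8·F = (1.1500,8.8750)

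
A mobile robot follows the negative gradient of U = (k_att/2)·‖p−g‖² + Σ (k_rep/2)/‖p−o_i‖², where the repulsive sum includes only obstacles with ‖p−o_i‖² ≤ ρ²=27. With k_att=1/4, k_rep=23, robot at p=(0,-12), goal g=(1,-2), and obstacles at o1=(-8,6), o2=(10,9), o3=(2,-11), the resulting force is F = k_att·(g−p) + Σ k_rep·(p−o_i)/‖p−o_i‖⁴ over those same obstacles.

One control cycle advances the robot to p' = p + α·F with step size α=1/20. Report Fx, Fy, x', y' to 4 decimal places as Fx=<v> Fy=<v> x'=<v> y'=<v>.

Fx=-1.5900 Fy=1.5800 x'=-0.0795 y'=-11.9210

F_att = 1/4·(g−p) = 1/4·(1,10) = (0.2500,2.5000)
o1: d²=388 > ρ²=27 → inactive
o2: d²=541 > ρ²=27 → inactive
o3: d²=5 ≤ ρ²=27; F_rep = 23·(-2,-1)/5² = (-1.8400,-0.9200)
F = F_att + ΣF_rep = (-1.5900,1.5800)
p' = p + 1/20·F = (-0.0795,-11.9210)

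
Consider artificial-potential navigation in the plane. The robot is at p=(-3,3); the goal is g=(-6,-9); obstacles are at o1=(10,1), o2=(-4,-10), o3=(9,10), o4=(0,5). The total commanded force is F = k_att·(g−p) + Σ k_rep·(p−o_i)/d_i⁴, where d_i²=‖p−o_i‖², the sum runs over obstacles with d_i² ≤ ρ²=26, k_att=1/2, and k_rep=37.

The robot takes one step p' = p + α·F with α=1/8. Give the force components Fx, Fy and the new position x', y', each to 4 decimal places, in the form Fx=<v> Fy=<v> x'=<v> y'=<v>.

Fx=-2.1568 Fy=-6.4379 x'=-3.2696 y'=2.1953

F_att = 1/2·(g−p) = 1/2·(-3,-12) = (-1.5000,-6.0000)
o1: d²=173 > ρ²=26 → inactive
o2: d²=170 > ρ²=26 → inactive
o3: d²=193 > ρ²=26 → inactive
o4: d²=13 ≤ ρ²=26; F_rep = 37·(-3,-2)/13² = (-0.6568,-0.4379)
F = F_att + ΣF_rep = (-2.1568,-6.4379)
p' = p + 1/8·F = (-3.2696,2.1953)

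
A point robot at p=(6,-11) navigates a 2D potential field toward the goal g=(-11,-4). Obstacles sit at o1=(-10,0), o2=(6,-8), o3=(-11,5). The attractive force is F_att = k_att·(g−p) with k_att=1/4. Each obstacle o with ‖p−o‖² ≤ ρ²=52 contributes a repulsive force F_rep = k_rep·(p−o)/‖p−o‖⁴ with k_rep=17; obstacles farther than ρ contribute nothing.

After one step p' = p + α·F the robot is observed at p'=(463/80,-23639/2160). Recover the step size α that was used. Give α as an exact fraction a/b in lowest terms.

α = 1/20

F_att = 1/4·(g−p) = 1/4·(-17,7) = (-4.2500,1.7500)
o1: d²=377 > ρ²=52 → inactive
o2: d²=9 ≤ ρ²=52; F_rep = 17·(0,-3)/9² = (0.0000,-0.6296)
o3: d²=545 > ρ²=52 → inactive
F = F_att + ΣF_rep = (-4.2500,1.1204)
Δp = p'−p = (-0.2125,0.0560); α = Δx/Fx = (-17/80) / (-17/4) = 1/20
check: Δy/Fy = (121/2160) / (121/108) = 1/20 ✓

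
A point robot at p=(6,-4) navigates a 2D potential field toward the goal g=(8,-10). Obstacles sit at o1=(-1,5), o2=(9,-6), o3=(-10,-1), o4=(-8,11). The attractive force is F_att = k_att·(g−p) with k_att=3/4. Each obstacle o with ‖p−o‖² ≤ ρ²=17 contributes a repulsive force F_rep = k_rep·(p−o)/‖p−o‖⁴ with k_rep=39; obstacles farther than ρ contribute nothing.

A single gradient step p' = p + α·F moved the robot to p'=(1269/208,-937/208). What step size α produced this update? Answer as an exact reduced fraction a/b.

α = 1/8

F_att = 3/4·(g−p) = 3/4·(2,-6) = (1.5000,-4.5000)
o1: d²=130 > ρ²=17 → inactive
o2: d²=13 ≤ ρ²=17; F_rep = 39·(-3,2)/13² = (-0.6923,0.4615)
o3: d²=265 > ρ²=17 → inactive
o4: d²=421 > ρ²=17 → inactive
F = F_att + ΣF_rep = (0.8077,-4.0385)
Δp = p'−p = (0.1010,-0.5048); α = Δx/Fx = (21/208) / (21/26) = 1/8
check: Δy/Fy = (-105/208) / (-105/26) = 1/8 ✓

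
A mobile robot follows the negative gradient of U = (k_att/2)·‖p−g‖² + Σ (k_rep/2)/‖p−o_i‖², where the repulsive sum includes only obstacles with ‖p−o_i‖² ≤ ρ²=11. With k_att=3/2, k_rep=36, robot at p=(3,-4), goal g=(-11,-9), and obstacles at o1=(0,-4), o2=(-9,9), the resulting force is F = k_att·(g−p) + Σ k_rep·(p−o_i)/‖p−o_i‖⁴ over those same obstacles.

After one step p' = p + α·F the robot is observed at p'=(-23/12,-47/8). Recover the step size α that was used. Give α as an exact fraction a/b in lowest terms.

α = 1/4

F_att = 3/2·(g−p) = 3/2·(-14,-5) = (-21.0000,-7.5000)
o1: d²=9 ≤ ρ²=11; F_rep = 36·(3,0)/9² = (1.3333,0.0000)
o2: d²=313 > ρ²=11 → inactive
F = F_att + ΣF_rep = (-19.6667,-7.5000)
Δp = p'−p = (-4.9167,-1.8750); α = Δx/Fx = (-59/12) / (-59/3) = 1/4
check: Δy/Fy = (-15/8) / (-15/2) = 1/4 ✓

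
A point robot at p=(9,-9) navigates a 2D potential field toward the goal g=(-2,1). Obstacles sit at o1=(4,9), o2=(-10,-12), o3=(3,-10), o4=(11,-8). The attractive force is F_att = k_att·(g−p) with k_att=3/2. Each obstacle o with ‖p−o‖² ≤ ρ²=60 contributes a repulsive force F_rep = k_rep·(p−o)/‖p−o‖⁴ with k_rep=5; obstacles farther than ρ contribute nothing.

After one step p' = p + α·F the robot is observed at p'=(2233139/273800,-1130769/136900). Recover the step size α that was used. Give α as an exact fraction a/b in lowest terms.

α = 1/20

F_att = 3/2·(g−p) = 3/2·(-11,10) = (-16.5000,15.0000)
o1: d²=349 > ρ²=60 → inactive
o2: d²=370 > ρ²=60 → inactive
o3: d²=37 ≤ ρ²=60; F_rep = 5·(6,1)/37² = (0.0219,0.0037)
o4: d²=5 ≤ ρ²=60; F_rep = 5·(-2,-1)/5² = (-0.4000,-0.2000)
F = F_att + ΣF_rep = (-16.8781,14.8037)
Δp = p'−p = (-0.8439,0.7402); α = Δx/Fx = (-231061/273800) / (-231061/13690) = 1/20
check: Δy/Fy = (101331/136900) / (101331/6845) = 1/20 ✓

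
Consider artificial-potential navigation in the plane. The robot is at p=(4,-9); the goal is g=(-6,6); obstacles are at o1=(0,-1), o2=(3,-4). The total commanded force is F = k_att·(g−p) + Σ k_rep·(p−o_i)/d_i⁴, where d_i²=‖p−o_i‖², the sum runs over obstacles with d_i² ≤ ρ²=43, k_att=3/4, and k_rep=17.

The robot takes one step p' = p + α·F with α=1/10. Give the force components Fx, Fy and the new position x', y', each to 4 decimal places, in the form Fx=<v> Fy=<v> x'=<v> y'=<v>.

Fx=-7.4749 Fy=11.1243 x'=3.2525 y'=-7.8876

F_att = 3/4·(g−p) = 3/4·(-10,15) = (-7.5000,11.2500)
o1: d²=80 > ρ²=43 → inactive
o2: d²=26 ≤ ρ²=43; F_rep = 17·(1,-5)/26² = (0.0251,-0.1257)
F = F_att + ΣF_rep = (-7.4749,11.1243)
p' = p + 1/10·F = (3.2525,-7.8876)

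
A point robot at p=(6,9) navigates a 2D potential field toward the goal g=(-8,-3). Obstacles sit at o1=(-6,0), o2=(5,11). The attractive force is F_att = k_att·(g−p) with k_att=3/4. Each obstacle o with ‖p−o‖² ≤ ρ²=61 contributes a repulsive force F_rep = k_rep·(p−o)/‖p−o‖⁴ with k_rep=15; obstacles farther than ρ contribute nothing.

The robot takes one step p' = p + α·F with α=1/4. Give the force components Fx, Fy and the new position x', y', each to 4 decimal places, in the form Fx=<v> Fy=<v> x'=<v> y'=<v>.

F_att = 3/4·(g−p) = 3/4·(-14,-12) = (-10.5000,-9.0000)
o1: d²=225 > ρ²=61 → inactive
o2: d²=5 ≤ ρ²=61; F_rep = 15·(1,-2)/5² = (0.6000,-1.2000)
F = F_att + ΣF_rep = (-9.9000,-10.2000)
p' = p + 1/4·F = (3.5250,6.4500)

Fx=-9.9000 Fy=-10.2000 x'=3.5250 y'=6.4500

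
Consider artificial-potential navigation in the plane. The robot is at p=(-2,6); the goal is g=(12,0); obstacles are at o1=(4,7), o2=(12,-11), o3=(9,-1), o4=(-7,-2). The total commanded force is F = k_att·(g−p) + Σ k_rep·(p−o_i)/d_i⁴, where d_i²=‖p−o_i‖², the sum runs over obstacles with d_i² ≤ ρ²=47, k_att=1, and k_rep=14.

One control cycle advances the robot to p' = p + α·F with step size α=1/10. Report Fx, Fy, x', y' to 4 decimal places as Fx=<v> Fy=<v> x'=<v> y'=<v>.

Fx=13.9386 Fy=-6.0102 x'=-0.6061 y'=5.3990

F_att = 1·(g−p) = 1·(14,-6) = (14.0000,-6.0000)
o1: d²=37 ≤ ρ²=47; F_rep = 14·(-6,-1)/37² = (-0.0614,-0.0102)
o2: d²=485 > ρ²=47 → inactive
o3: d²=170 > ρ²=47 → inactive
o4: d²=89 > ρ²=47 → inactive
F = F_att + ΣF_rep = (13.9386,-6.0102)
p' = p + 1/10·F = (-0.6061,5.3990)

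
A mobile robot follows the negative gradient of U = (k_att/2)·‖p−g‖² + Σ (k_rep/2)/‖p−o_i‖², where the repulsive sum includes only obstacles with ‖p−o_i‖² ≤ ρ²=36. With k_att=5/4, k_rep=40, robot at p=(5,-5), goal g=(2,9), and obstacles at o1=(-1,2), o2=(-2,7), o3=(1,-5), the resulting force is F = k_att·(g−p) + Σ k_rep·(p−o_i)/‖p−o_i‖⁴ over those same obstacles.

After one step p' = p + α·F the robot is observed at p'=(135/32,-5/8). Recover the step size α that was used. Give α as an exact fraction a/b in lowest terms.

F_att = 5/4·(g−p) = 5/4·(-3,14) = (-3.7500,17.5000)
o1: d²=85 > ρ²=36 → inactive
o2: d²=193 > ρ²=36 → inactive
o3: d²=16 ≤ ρ²=36; F_rep = 40·(4,0)/16² = (0.6250,0.0000)
F = F_att + ΣF_rep = (-3.1250,17.5000)
Δp = p'−p = (-0.7812,4.3750); α = Δx/Fx = (-25/32) / (-25/8) = 1/4
check: Δy/Fy = (35/8) / (35/2) = 1/4 ✓

α = 1/4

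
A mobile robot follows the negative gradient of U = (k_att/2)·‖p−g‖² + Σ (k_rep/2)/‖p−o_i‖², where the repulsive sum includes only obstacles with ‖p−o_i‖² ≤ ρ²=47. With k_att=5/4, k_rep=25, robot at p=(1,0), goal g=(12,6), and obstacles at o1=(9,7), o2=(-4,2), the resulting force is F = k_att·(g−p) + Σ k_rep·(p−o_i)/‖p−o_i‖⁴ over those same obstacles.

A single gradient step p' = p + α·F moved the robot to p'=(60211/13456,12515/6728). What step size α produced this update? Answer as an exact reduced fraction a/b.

α = 1/4

F_att = 5/4·(g−p) = 5/4·(11,6) = (13.7500,7.5000)
o1: d²=113 > ρ²=47 → inactive
o2: d²=29 ≤ ρ²=47; F_rep = 25·(5,-2)/29² = (0.1486,-0.0595)
F = F_att + ΣF_rep = (13.8986,7.4405)
Δp = p'−p = (3.4747,1.8601); α = Δx/Fx = (46755/13456) / (46755/3364) = 1/4
check: Δy/Fy = (12515/6728) / (12515/1682) = 1/4 ✓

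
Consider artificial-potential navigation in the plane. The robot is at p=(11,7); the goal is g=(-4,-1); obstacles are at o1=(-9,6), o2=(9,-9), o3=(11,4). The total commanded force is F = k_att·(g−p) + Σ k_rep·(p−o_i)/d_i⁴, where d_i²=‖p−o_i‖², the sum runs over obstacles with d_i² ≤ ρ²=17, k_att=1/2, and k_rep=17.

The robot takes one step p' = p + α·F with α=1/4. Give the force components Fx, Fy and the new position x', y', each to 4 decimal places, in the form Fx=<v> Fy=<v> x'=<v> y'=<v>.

F_att = 1/2·(g−p) = 1/2·(-15,-8) = (-7.5000,-4.0000)
o1: d²=401 > ρ²=17 → inactive
o2: d²=260 > ρ²=17 → inactive
o3: d²=9 ≤ ρ²=17; F_rep = 17·(0,3)/9² = (0.0000,0.6296)
F = F_att + ΣF_rep = (-7.5000,-3.3704)
p' = p + 1/4·F = (9.1250,6.1574)

Fx=-7.5000 Fy=-3.3704 x'=9.1250 y'=6.1574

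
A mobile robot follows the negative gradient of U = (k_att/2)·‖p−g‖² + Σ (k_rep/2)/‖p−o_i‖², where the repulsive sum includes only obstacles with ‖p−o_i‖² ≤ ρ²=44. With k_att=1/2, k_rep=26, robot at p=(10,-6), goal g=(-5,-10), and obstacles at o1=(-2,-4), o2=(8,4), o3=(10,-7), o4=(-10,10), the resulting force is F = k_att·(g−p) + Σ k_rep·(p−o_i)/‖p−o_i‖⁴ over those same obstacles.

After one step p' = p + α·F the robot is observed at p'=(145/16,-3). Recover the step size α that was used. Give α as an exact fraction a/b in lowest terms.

F_att = 1/2·(g−p) = 1/2·(-15,-4) = (-7.5000,-2.0000)
o1: d²=148 > ρ²=44 → inactive
o2: d²=104 > ρ²=44 → inactive
o3: d²=1 ≤ ρ²=44; F_rep = 26·(0,1)/1² = (0.0000,26.0000)
o4: d²=656 > ρ²=44 → inactive
F = F_att + ΣF_rep = (-7.5000,24.0000)
Δp = p'−p = (-0.9375,3.0000); α = Δx/Fx = (-15/16) / (-15/2) = 1/8
check: Δy/Fy = (3) / (24) = 1/8 ✓

α = 1/8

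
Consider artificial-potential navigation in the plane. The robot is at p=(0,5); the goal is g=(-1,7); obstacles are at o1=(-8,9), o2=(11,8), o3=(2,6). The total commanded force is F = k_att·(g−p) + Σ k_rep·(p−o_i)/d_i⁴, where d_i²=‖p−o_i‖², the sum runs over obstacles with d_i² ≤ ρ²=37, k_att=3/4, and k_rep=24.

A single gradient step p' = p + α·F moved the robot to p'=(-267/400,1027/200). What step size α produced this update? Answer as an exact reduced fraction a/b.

F_att = 3/4·(g−p) = 3/4·(-1,2) = (-0.7500,1.5000)
o1: d²=80 > ρ²=37 → inactive
o2: d²=130 > ρ²=37 → inactive
o3: d²=5 ≤ ρ²=37; F_rep = 24·(-2,-1)/5² = (-1.9200,-0.9600)
F = F_att + ΣF_rep = (-2.6700,0.5400)
Δp = p'−p = (-0.6675,0.1350); α = Δx/Fx = (-267/400) / (-267/100) = 1/4
check: Δy/Fy = (27/200) / (27/50) = 1/4 ✓

α = 1/4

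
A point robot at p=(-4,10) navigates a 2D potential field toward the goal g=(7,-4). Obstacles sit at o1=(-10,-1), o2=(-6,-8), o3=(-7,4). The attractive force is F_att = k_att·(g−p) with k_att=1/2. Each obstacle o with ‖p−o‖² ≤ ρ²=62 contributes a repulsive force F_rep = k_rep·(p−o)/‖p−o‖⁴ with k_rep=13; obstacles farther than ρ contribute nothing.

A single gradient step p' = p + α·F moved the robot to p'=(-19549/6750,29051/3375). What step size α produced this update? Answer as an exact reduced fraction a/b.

F_att = 1/2·(g−p) = 1/2·(11,-14) = (5.5000,-7.0000)
o1: d²=157 > ρ²=62 → inactive
o2: d²=328 > ρ²=62 → inactive
o3: d²=45 ≤ ρ²=62; F_rep = 13·(3,6)/45² = (0.0193,0.0385)
F = F_att + ΣF_rep = (5.5193,-6.9615)
Δp = p'−p = (1.1039,-1.3923); α = Δx/Fx = (7451/6750) / (7451/1350) = 1/5
check: Δy/Fy = (-4699/3375) / (-4699/675) = 1/5 ✓

α = 1/5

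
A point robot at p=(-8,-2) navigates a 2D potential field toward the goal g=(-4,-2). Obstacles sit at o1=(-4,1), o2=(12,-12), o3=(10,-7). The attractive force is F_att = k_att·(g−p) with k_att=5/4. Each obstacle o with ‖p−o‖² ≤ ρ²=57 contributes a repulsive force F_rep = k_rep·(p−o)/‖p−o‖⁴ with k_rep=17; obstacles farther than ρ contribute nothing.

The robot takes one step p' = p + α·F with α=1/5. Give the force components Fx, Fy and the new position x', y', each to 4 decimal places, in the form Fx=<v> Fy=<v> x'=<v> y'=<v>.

F_att = 5/4·(g−p) = 5/4·(4,0) = (5.0000,0.0000)
o1: d²=25 ≤ ρ²=57; F_rep = 17·(-4,-3)/25² = (-0.1088,-0.0816)
o2: d²=500 > ρ²=57 → inactive
o3: d²=349 > ρ²=57 → inactive
F = F_att + ΣF_rep = (4.8912,-0.0816)
p' = p + 1/5·F = (-7.0218,-2.0163)

Fx=4.8912 Fy=-0.0816 x'=-7.0218 y'=-2.0163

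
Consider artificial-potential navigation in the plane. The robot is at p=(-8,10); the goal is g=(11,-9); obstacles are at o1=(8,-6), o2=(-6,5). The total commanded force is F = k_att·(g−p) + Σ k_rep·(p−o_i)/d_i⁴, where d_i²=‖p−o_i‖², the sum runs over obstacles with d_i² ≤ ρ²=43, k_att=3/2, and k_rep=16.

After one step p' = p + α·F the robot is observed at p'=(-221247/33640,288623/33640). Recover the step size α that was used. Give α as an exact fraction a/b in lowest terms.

α = 1/20

F_att = 3/2·(g−p) = 3/2·(19,-19) = (28.5000,-28.5000)
o1: d²=512 > ρ²=43 → inactive
o2: d²=29 ≤ ρ²=43; F_rep = 16·(-2,5)/29² = (-0.0380,0.0951)
F = F_att + ΣF_rep = (28.4620,-28.4049)
Δp = p'−p = (1.4231,-1.4202); α = Δx/Fx = (47873/33640) / (47873/1682) = 1/20
check: Δy/Fy = (-47777/33640) / (-47777/1682) = 1/20 ✓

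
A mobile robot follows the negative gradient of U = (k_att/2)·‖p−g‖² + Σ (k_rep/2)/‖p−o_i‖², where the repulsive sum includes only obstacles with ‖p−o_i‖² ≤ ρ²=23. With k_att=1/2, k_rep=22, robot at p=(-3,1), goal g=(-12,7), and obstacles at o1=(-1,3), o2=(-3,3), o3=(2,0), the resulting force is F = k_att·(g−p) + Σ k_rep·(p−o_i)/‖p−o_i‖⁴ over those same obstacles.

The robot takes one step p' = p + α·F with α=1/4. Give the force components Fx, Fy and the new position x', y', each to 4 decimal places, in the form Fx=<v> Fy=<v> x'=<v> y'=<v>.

Fx=-5.1875 Fy=-0.4375 x'=-4.2969 y'=0.8906

F_att = 1/2·(g−p) = 1/2·(-9,6) = (-4.5000,3.0000)
o1: d²=8 ≤ ρ²=23; F_rep = 22·(-2,-2)/8² = (-0.6875,-0.6875)
o2: d²=4 ≤ ρ²=23; F_rep = 22·(0,-2)/4² = (0.0000,-2.7500)
o3: d²=26 > ρ²=23 → inactive
F = F_att + ΣF_rep = (-5.1875,-0.4375)
p' = p + 1/4·F = (-4.2969,0.8906)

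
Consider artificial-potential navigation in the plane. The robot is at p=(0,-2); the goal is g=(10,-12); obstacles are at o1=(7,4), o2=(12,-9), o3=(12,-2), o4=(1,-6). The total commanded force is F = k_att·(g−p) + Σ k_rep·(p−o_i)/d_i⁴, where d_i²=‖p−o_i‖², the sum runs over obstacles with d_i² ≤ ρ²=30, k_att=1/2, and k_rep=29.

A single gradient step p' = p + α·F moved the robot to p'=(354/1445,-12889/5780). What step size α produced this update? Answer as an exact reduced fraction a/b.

F_att = 1/2·(g−p) = 1/2·(10,-10) = (5.0000,-5.0000)
o1: d²=85 > ρ²=30 → inactive
o2: d²=193 > ρ²=30 → inactive
o3: d²=144 > ρ²=30 → inactive
o4: d²=17 ≤ ρ²=30; F_rep = 29·(-1,4)/17² = (-0.1003,0.4014)
F = F_att + ΣF_rep = (4.8997,-4.5986)
Δp = p'−p = (0.2450,-0.2299); α = Δx/Fx = (354/1445) / (1416/289) = 1/20
check: Δy/Fy = (-1329/5780) / (-1329/289) = 1/20 ✓

α = 1/20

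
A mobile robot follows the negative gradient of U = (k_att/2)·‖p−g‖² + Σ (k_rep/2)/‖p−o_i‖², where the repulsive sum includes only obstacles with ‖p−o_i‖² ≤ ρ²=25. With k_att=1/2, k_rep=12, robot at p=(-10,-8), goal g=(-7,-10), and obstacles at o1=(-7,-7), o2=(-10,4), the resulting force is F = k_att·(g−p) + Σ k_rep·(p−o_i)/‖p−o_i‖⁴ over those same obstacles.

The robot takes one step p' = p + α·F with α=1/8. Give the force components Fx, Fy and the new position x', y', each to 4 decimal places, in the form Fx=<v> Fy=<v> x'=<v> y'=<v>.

Fx=1.1400 Fy=-1.1200 x'=-9.8575 y'=-8.1400

F_att = 1/2·(g−p) = 1/2·(3,-2) = (1.5000,-1.0000)
o1: d²=10 ≤ ρ²=25; F_rep = 12·(-3,-1)/10² = (-0.3600,-0.1200)
o2: d²=144 > ρ²=25 → inactive
F = F_att + ΣF_rep = (1.1400,-1.1200)
p' = p + 1/8·F = (-9.8575,-8.1400)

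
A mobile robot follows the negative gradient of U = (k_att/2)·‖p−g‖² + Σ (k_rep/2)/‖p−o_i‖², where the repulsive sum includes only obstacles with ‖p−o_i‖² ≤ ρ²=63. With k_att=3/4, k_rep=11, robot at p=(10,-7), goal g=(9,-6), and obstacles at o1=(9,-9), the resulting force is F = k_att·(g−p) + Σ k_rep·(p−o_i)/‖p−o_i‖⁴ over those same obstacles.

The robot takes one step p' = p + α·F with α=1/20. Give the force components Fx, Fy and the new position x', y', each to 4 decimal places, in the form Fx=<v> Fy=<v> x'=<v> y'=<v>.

Fx=-0.3100 Fy=1.6300 x'=9.9845 y'=-6.9185

F_att = 3/4·(g−p) = 3/4·(-1,1) = (-0.7500,0.7500)
o1: d²=5 ≤ ρ²=63; F_rep = 11·(1,2)/5² = (0.4400,0.8800)
F = F_att + ΣF_rep = (-0.3100,1.6300)
p' = p + 1/20·F = (9.9845,-6.9185)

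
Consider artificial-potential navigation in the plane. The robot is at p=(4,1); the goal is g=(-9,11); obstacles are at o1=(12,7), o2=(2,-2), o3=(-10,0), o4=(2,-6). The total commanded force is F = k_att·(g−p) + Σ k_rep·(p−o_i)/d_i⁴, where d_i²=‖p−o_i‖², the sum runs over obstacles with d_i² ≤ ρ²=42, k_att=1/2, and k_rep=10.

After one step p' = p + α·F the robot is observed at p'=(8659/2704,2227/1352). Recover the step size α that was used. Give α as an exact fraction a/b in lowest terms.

F_att = 1/2·(g−p) = 1/2·(-13,10) = (-6.5000,5.0000)
o1: d²=100 > ρ²=42 → inactive
o2: d²=13 ≤ ρ²=42; F_rep = 10·(2,3)/13² = (0.1183,0.1775)
o3: d²=197 > ρ²=42 → inactive
o4: d²=53 > ρ²=42 → inactive
F = F_att + ΣF_rep = (-6.3817,5.1775)
Δp = p'−p = (-0.7977,0.6472); α = Δx/Fx = (-2157/2704) / (-2157/338) = 1/8
check: Δy/Fy = (875/1352) / (875/169) = 1/8 ✓

α = 1/8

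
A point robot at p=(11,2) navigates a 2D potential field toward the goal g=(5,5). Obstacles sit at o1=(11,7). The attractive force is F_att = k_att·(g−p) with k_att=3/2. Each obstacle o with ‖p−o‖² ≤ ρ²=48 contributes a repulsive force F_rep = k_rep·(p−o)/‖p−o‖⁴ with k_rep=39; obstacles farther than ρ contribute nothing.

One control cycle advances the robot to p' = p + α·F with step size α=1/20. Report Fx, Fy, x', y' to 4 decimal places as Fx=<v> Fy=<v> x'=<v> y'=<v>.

F_att = 3/2·(g−p) = 3/2·(-6,3) = (-9.0000,4.5000)
o1: d²=25 ≤ ρ²=48; F_rep = 39·(0,-5)/25² = (0.0000,-0.3120)
F = F_att + ΣF_rep = (-9.0000,4.1880)
p' = p + 1/20·F = (10.5500,2.2094)

Fx=-9.0000 Fy=4.1880 x'=10.5500 y'=2.2094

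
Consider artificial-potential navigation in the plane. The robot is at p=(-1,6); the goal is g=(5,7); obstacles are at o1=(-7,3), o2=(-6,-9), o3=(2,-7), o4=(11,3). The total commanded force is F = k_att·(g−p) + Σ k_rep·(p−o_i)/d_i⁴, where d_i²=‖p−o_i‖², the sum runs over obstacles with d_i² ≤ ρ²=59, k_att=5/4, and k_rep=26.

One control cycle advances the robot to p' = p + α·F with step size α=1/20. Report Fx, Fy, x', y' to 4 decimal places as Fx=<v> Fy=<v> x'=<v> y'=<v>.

Fx=7.5770 Fy=1.2885 x'=-0.6211 y'=6.0644

F_att = 5/4·(g−p) = 5/4·(6,1) = (7.5000,1.2500)
o1: d²=45 ≤ ρ²=59; F_rep = 26·(6,3)/45² = (0.0770,0.0385)
o2: d²=250 > ρ²=59 → inactive
o3: d²=178 > ρ²=59 → inactive
o4: d²=153 > ρ²=59 → inactive
F = F_att + ΣF_rep = (7.5770,1.2885)
p' = p + 1/20·F = (-0.6211,6.0644)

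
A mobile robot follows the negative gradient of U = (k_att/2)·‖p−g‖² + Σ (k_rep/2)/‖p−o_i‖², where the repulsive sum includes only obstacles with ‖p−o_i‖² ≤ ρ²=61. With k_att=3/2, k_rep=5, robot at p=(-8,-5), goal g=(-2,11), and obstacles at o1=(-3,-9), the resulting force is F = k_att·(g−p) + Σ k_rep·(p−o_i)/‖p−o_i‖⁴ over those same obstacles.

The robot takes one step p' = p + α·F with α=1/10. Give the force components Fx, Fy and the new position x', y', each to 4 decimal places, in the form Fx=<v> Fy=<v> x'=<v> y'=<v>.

F_att = 3/2·(g−p) = 3/2·(6,16) = (9.0000,24.0000)
o1: d²=41 ≤ ρ²=61; F_rep = 5·(-5,4)/41² = (-0.0149,0.0119)
F = F_att + ΣF_rep = (8.9851,24.0119)
p' = p + 1/10·F = (-7.1015,-2.5988)

Fx=8.9851 Fy=24.0119 x'=-7.1015 y'=-2.5988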